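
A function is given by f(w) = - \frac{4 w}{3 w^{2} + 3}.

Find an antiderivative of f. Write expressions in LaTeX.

An antiderivative is F(w) = - \frac{2 \log{\left(2 w^{2} + 2 \right)}}{3}.

f matches the chain-rule pattern g'(h)*h' with inner function h(w) = 2 w^{2} + 2; substituting u = h(w) collapses the integral.
Check: d/dw[- \frac{2 \log{\left(2 w^{2} + 2 \right)}}{3}] = - \frac{4 w}{3 w^{2} + 3} = f(w).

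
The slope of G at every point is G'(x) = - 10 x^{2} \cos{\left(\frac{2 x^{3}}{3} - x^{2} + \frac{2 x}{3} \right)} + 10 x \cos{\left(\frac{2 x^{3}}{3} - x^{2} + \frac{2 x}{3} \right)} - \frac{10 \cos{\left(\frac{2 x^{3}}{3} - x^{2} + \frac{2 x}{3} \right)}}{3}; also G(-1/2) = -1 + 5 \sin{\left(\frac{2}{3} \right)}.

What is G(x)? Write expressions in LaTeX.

The substitution u = \frac{2 x^{3}}{3} - x^{2} + \frac{2 x}{3} works: G'(x) is exactly (dG/du)*(du/dx) for that inner function.
A general antiderivative is - 5 \sin{\left(\frac{2 x^{3}}{3} - x^{2} + \frac{2 x}{3} \right)} + C.
The condition gives C = -1 + 5 \sin{\left(\frac{2}{3} \right)} - (5 \sin{\left(\frac{2}{3} \right)}) = -1.
So G(x) = - 5 \sin{\left(\frac{2 x^{3}}{3} - x^{2} + \frac{2 x}{3} \right)} - 1.
Check: d/dx[- 5 \sin{\left(\frac{2 x^{3}}{3} - x^{2} + \frac{2 x}{3} \right)} - 1] = - 10 x^{2} \cos{\left(\frac{2 x^{3}}{3} - x^{2} + \frac{2 x}{3} \right)} + 10 x \cos{\left(\frac{2 x^{3}}{3} - x^{2} + \frac{2 x}{3} \right)} - \frac{10 \cos{\left(\frac{2 x^{3}}{3} - x^{2} + \frac{2 x}{3} \right)}}{3} = G'(x).

G(x) = - 5 \sin{\left(\frac{2 x^{3}}{3} - x^{2} + \frac{2 x}{3} \right)} - 1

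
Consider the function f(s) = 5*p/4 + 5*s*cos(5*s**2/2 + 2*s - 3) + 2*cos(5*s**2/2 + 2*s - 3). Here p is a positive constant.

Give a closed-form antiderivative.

The integrand splits into summands that can be handled one at a time.
Check: d/ds[5*p*s/4 + sin(5*s**2/2 + 2*s - 3)] = 5*p/4 + 5*s*cos(5*s**2/2 + 2*s - 3) + 2*cos(5*s**2/2 + 2*s - 3) = f(s).

An antiderivative is F(s) = 5*p*s/4 + sin(5*s**2/2 + 2*s - 3).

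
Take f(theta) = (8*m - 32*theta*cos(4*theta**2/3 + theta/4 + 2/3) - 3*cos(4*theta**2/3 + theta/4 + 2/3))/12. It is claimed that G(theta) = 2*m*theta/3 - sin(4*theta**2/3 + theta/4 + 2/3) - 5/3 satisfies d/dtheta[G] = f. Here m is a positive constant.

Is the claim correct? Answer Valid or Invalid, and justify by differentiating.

Valid: G'(theta) = f(theta).

d/dtheta[G] = 2*m/3 - 8*theta*cos(4*theta**2/3 + theta/4 + 2/3)/3 - cos(4*theta**2/3 + theta/4 + 2/3)/4
This equals f(theta) exactly, so the claim holds.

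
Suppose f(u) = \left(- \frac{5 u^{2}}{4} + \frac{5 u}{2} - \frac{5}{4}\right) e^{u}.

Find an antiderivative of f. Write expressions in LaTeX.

An antiderivative is F(u) = - \frac{5 \left(u^{2} - 4 u + 5\right) e^{u}}{4}.

Recognize the product-rule pattern: f = v'r + vr' with v = - \frac{5 u^{2}}{4} + 5 u - \frac{25}{4}, r = e^{u}, so integration by parts undoes it.
Check: d/du[- \frac{5 \left(u^{2} - 4 u + 5\right) e^{u}}{4}] = - \frac{5 u^{2} e^{u}}{4} + \frac{5 u e^{u}}{2} - \frac{5 e^{u}}{4}, which equals f(u).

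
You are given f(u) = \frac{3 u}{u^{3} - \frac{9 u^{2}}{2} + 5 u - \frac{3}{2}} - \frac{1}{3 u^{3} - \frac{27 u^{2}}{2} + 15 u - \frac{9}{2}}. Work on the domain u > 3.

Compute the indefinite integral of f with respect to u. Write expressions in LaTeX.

F(u) = \frac{26 \log{\left(u - 3 \right)}}{15} - \frac{8 \log{\left(u - 1 \right)}}{3} + \frac{14 \log{\left(u - \frac{1}{2} \right)}}{15} + C

The denominator factors as 3 \left(u - 3\right) \left(u - 1\right) \left(2 u - 1\right); partial fractions split f into directly integrable pieces: \frac{28}{15 \left(2 u - 1\right)} - \frac{8}{3 \left(u - 1\right)} + \frac{26}{15 \left(u - 3\right)}.
Check: d/du[\frac{26 \log{\left(u - 3 \right)}}{15} - \frac{8 \log{\left(u - 1 \right)}}{3} + \frac{14 \log{\left(u - \frac{1}{2} \right)}}{15}] = \frac{18 u - 2}{6 u^{3} - 27 u^{2} + 30 u - 9}, which equals f(u).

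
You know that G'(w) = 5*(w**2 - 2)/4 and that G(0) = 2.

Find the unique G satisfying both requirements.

Recover the given G'(w) by differentiating a candidate G(w); any mismatch rules it out.
A general antiderivative is 5*w**3/12 - 5*w/2 + C.
The condition gives C = 2 - (0) = 2.
So G(w) = 5*w**3/12 - 5*w/2 + 2.
Check: d/dw[5*w**3/12 - 5*w/2 + 2] = 5*w**2/4 - 5/2, which equals G'(w).

G(w) = 5*w**3/12 - 5*w/2 + 2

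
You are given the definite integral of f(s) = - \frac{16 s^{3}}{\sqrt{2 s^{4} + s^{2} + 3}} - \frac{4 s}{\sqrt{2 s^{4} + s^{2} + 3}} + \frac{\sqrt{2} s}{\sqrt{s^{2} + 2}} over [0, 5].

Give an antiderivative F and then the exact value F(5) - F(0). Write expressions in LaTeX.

Antiderivative: F(s) = \sqrt{2} \sqrt{s^{2} + 2} - 4 \sqrt{2 s^{4} + s^{2} + 3}; value = - 12 \sqrt{142} - 2 + 4 \sqrt{3} + 3 \sqrt{6}

The integrand splits into summands that can be handled one at a time.
F(s) = \sqrt{2} \sqrt{s^{2} + 2} - 4 \sqrt{2 s^{4} + s^{2} + 3} is an antiderivative of f.
Check: d/ds[\sqrt{2} \sqrt{s^{2} + 2} - 4 \sqrt{2 s^{4} + s^{2} + 3}] = \frac{- 16 s^{3} \sqrt{s^{2} + 2} - 4 s \sqrt{s^{2} + 2} + \sqrt{2} s \sqrt{2 s^{4} + s^{2} + 3}}{\sqrt{s^{2} + 2} \sqrt{2 s^{4} + s^{2} + 3}}, which equals f(s).
F(5) = - 12 \sqrt{142} + 3 \sqrt{6}; F(0) = 2 - 4 \sqrt{3}.
Integral = F(5) - F(0) = - 12 \sqrt{142} - 2 + 4 \sqrt{3} + 3 \sqrt{6}.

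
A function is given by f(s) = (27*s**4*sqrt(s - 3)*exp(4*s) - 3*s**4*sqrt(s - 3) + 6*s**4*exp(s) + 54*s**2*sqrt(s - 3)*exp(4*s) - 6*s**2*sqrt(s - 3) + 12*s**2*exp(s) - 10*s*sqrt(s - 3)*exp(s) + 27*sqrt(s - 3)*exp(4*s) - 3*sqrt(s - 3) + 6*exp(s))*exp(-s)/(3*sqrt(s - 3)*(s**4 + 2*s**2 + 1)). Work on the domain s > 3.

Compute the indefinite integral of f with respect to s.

F(s) = (3*s**2 + 12*sqrt(s - 3)*(s**2 + 1)*exp(s) + 9*(s**2 + 1)*exp(4*s) + 5*exp(s) + 3)*exp(-s)/(3*(s**2 + 1)) + C

Differentiate the proposed F(s) back; it has to land on f(s) exactly.
Check: d/ds[(3*s**2 + 12*sqrt(s - 3)*(s**2 + 1)*exp(s) + 9*(s**2 + 1)*exp(4*s) + 5*exp(s) + 3)*exp(-s)/(3*(s**2 + 1))] = (27*s**4*sqrt(s - 3)*exp(4*s) - 3*s**4*sqrt(s - 3) + 6*s**4*exp(s) + 54*s**2*sqrt(s - 3)*exp(4*s) - 6*s**2*sqrt(s - 3) + 12*s**2*exp(s) - 10*s*sqrt(s - 3)*exp(s) + 27*sqrt(s - 3)*exp(4*s) - 3*sqrt(s - 3) + 6*exp(s))/(3*s**4*sqrt(s - 3)*exp(s) + 6*s**2*sqrt(s - 3)*exp(s) + 3*sqrt(s - 3)*exp(s)), which equals f(s).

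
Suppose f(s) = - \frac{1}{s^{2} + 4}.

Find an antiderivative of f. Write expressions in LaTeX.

An antiderivative is F(s) = - \frac{\operatorname{atan}{\left(\frac{s}{2} \right)}}{2}.

Check any antiderivative F(s) by computing F'(s) and comparing it with f(s).
Check: d/ds[- \frac{\operatorname{atan}{\left(\frac{s}{2} \right)}}{2}] = - \frac{1}{s^{2} + 4} = f(s).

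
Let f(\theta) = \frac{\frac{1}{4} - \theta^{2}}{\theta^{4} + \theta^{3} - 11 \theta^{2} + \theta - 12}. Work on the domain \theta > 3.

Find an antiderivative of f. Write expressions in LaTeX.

The denominator factors as 4 \left(\theta - 3\right) \left(\theta + 4\right) \left(\theta^{2} + 1\right); partial fractions split f into directly integrable pieces: - \frac{\theta + 13}{136 \left(\theta^{2} + 1\right)} + \frac{9}{68 \left(\theta + 4\right)} - \frac{1}{8 \left(\theta - 3\right)}.
Check: d/d\theta[- \frac{34 \log{\left(\theta - 3 \right)} - 36 \log{\left(\theta + 4 \right)} + \log{\left(\theta^{2} + 1 \right)} + 26 \operatorname{atan}{\left(\theta \right)}}{272}] = \frac{1 - 4 \theta^{2}}{4 \theta^{4} + 4 \theta^{3} - 44 \theta^{2} + 4 \theta - 48}, which equals f(\theta).

An antiderivative is F(\theta) = - \frac{34 \log{\left(\theta - 3 \right)} - 36 \log{\left(\theta + 4 \right)} + \log{\left(\theta^{2} + 1 \right)} + 26 \operatorname{atan}{\left(\theta \right)}}{272}.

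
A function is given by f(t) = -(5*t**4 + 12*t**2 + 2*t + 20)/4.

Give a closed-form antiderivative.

A candidate is checked by its d/dt: the result must match f(t).
Check: d/dt[-t**5/4 - t**3 - t**2/4 - 5*t] = -5*t**4/4 - 3*t**2 - t/2 - 5, which equals f(t).

An antiderivative is F(t) = -t**5/4 - t**3 - t**2/4 - 5*t.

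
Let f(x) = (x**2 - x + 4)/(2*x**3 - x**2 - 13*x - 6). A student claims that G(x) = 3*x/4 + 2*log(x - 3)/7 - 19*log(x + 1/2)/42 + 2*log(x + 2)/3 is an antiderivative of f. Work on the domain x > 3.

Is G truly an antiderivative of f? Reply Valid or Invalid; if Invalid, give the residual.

d/dx[G] = (6*x**3 + x**2 - 43*x - 2)/(8*x**3 - 4*x**2 - 52*x - 24)
d/dx[G] - f(x) = 3/4 != 0.

Invalid: d/dx[G] - f = 3/4, which is not 0.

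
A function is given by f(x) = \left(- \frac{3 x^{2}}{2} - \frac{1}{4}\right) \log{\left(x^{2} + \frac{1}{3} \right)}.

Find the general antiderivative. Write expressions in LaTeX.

Differentiate the proposed F(x) back; it has to land on f(x) exactly.
Check: d/dx[- \frac{x^{3} \log{\left(x^{2} + \frac{1}{3} \right)}}{2} + \frac{x^{3}}{3} - \frac{x \log{\left(x^{2} + \frac{1}{3} \right)}}{4} + \frac{x}{6} - \frac{\sqrt{3} \operatorname{atan}{\left(\sqrt{3} x \right)}}{18}] = - \frac{3 x^{2} \log{\left(x^{2} + \frac{1}{3} \right)}}{2} - \frac{\log{\left(x^{2} + \frac{1}{3} \right)}}{4}, which equals f(x).

F(x) = - \frac{x^{3} \log{\left(x^{2} + \frac{1}{3} \right)}}{2} + \frac{x^{3}}{3} - \frac{x \log{\left(x^{2} + \frac{1}{3} \right)}}{4} + \frac{x}{6} - \frac{\sqrt{3} \operatorname{atan}{\left(\sqrt{3} x \right)}}{18} + C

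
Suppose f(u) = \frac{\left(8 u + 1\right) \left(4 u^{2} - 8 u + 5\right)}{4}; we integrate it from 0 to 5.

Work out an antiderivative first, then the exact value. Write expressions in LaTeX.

Antiderivative: F(u) = 2 u^{4} - 5 u^{3} + 4 u^{2} + \frac{5 u}{4}; value = \frac{2925}{4}

Whatever form F(u) takes, F'(u) = f(u) is non-negotiable.
F(u) = 2 u^{4} - 5 u^{3} + 4 u^{2} + \frac{5 u}{4} is an antiderivative of f.
Check: d/du[2 u^{4} - 5 u^{3} + 4 u^{2} + \frac{5 u}{4}] = 8 u^{3} - 15 u^{2} + 8 u + \frac{5}{4}, which equals f(u).
F(5) = \frac{2925}{4}; F(0) = 0.
Integral = F(5) - F(0) = \frac{2925}{4}.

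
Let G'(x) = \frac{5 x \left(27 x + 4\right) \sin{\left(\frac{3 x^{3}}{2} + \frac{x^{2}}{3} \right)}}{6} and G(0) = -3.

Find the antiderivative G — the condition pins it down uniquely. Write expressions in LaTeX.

G'(x) matches the chain-rule pattern g'(h)*h' with inner function h(x) = \frac{3 x^{3}}{2} + \frac{x^{2}}{3}; substituting u = h(x) collapses the integral.
A general antiderivative is - 5 \cos{\left(\frac{3 x^{3}}{2} + \frac{x^{2}}{3} \right)} + C.
The condition gives C = -3 - (-5) = 2.
So G(x) = 2 - 5 \cos{\left(\frac{3 x^{3}}{2} + \frac{x^{2}}{3} \right)}.
Check: d/dx[2 - 5 \cos{\left(\frac{3 x^{3}}{2} + \frac{x^{2}}{3} \right)}] = \frac{45 x^{2} \sin{\left(\frac{3 x^{3}}{2} + \frac{x^{2}}{3} \right)}}{2} + \frac{10 x \sin{\left(\frac{3 x^{3}}{2} + \frac{x^{2}}{3} \right)}}{3}, which equals G'(x).

G(x) = 2 - 5 \cos{\left(\frac{3 x^{3}}{2} + \frac{x^{2}}{3} \right)}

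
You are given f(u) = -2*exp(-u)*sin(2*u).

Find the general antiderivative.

F(u) = (2*sin(2*u) + 4*cos(2*u))*exp(-u)/5 + C

Any candidate F(u) must reproduce f(u) exactly when differentiated.
Check: d/du[(2*sin(2*u) + 4*cos(2*u))*exp(-u)/5] = -2*exp(-u)*sin(2*u) = f(u).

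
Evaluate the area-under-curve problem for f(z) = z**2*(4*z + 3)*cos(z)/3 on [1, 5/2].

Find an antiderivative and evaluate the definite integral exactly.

Recover f(z) by differentiating a candidate F(z); any mismatch rules it out.
F(z) = (4*z**3*sin(z) + 3*z**2*sin(z) + 12*z**2*cos(z) - 24*z*sin(z) + 6*z*cos(z) - 6*sin(z) - 24*cos(z))/3 is an antiderivative of f.
Check: d/dz[(4*z**3*sin(z) + 3*z**2*sin(z) + 12*z**2*cos(z) - 24*z*sin(z) + 6*z*cos(z) - 6*sin(z) - 24*cos(z))/3] = 4*z**3*cos(z)/3 + z**2*cos(z), which equals f(z).
F(5/2) = 22*cos(5/2) + 61*sin(5/2)/12; F(1) = -23*sin(1)/3 - 2*cos(1).
Integral = F(5/2) - F(1) = 22*cos(5/2) + 2*cos(1) + 61*sin(5/2)/12 + 23*sin(1)/3.

Antiderivative: F(z) = (4*z**3*sin(z) + 3*z**2*sin(z) + 12*z**2*cos(z) - 24*z*sin(z) + 6*z*cos(z) - 6*sin(z) - 24*cos(z))/3; value = 22*cos(5/2) + 2*cos(1) + 61*sin(5/2)/12 + 23*sin(1)/3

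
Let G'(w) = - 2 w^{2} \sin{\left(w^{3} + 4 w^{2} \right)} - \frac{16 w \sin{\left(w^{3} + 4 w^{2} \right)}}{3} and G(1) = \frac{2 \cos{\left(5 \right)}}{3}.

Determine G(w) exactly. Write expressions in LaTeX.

G(w) = \frac{2 \cos{\left(w^{3} + 4 w^{2} \right)}}{3}

The substitution u = w^{3} + 4 w^{2} works: G'(w) is exactly (dG/du)*(du/dw) for that inner function.
A general antiderivative is \frac{2 \cos{\left(w^{3} + 4 w^{2} \right)}}{3} + C.
The condition gives C = \frac{2 \cos{\left(5 \right)}}{3} - (\frac{2 \cos{\left(5 \right)}}{3}) = 0.
So G(w) = \frac{2 \cos{\left(w^{3} + 4 w^{2} \right)}}{3}.
Check: d/dw[\frac{2 \cos{\left(w^{3} + 4 w^{2} \right)}}{3}] = - 2 w^{2} \sin{\left(w^{3} + 4 w^{2} \right)} - \frac{16 w \sin{\left(w^{3} + 4 w^{2} \right)}}{3} = G'(w).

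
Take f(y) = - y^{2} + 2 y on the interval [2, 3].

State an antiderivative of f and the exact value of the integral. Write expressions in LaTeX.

Antiderivative: F(y) = - \frac{y^{2} \left(y - 3\right)}{3}; value = - \frac{4}{3}

The integrand splits into summands that can be handled one at a time.
F(y) = - \frac{y^{2} \left(y - 3\right)}{3} is an antiderivative of f.
Check: d/dy[- \frac{y^{2} \left(y - 3\right)}{3}] = - y^{2} + 2 y = f(y).
F(3) = 0; F(2) = \frac{4}{3}.
Integral = F(3) - F(2) = - \frac{4}{3}.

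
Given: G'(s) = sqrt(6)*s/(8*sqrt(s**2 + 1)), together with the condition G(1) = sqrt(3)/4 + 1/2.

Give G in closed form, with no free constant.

G'(s) matches the chain-rule pattern g'(h)*h' with inner function h(s) = 3*s**2/2 + 3/2; substituting u = h(s) collapses the integral.
A general antiderivative is sqrt(3*s**2/2 + 3/2)/4 + C.
The condition gives C = sqrt(3)/4 + 1/2 - (sqrt(3)/4) = 1/2.
So G(s) = sqrt(3*s**2/2 + 3/2)/4 + 1/2.
Check: d/ds[sqrt(3*s**2/2 + 3/2)/4 + 1/2] = sqrt(6)*s/(8*sqrt(s**2 + 1)) = G'(s).

G(s) = sqrt(3*s**2/2 + 3/2)/4 + 1/2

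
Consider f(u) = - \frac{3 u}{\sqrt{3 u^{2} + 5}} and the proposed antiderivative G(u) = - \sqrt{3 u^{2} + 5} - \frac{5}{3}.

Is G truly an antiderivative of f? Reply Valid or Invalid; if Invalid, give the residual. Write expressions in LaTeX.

Valid. The derivative of G reproduces f.

d/du[G] = - \frac{3 u}{\sqrt{3 u^{2} + 5}}
This equals f(u) exactly, so the claim holds.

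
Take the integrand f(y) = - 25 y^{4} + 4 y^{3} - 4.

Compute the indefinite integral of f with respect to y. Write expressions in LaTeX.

Integrate term by term and add the pieces.
Check: d/dy[\frac{- 10 y^{5} + 2 y^{4} - 8 y + 1}{2}] = - 25 y^{4} + 4 y^{3} - 4 = f(y).

F(y) = \frac{- 10 y^{5} + 2 y^{4} - 8 y + 1}{2} + C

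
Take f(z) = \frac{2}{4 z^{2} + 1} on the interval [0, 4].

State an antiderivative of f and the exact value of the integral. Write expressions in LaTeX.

Antiderivative: F(z) = \operatorname{atan}{\left(2 z \right)}; value = \operatorname{atan}{\left(8 \right)}

A first test for any F(z): its z-derivative must equal f(z) identically.
F(z) = \operatorname{atan}{\left(2 z \right)} is an antiderivative of f.
Check: d/dz[\operatorname{atan}{\left(2 z \right)}] = \frac{2}{4 z^{2} + 1} = f(z).
F(4) = \operatorname{atan}{\left(8 \right)}; F(0) = 0.
Integral = F(4) - F(0) = \operatorname{atan}{\left(8 \right)}.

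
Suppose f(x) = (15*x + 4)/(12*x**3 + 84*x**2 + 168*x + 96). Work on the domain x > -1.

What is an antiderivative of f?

An antiderivative is F(x) = -11*log(x + 1)/36 + 13*log(x + 2)/12 - 7*log(x + 4)/9.

Factor the denominator (12*(x + 1)*(x + 2)*(x + 4)) and decompose: f = -7/(9*(x + 4)) + 13/(12*(x + 2)) - 11/(36*(x + 1)); each piece integrates to a log, atan, or power term.
Check: d/dx[-11*log(x + 1)/36 + 13*log(x + 2)/12 - 7*log(x + 4)/9] = (15*x + 4)/(12*x**3 + 84*x**2 + 168*x + 96) = f(x).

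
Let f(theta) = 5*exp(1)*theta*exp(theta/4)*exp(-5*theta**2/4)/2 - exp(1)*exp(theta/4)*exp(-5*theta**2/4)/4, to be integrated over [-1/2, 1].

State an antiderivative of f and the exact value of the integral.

Antiderivative: F(theta) = -exp(1)*exp(theta/4)*exp(-5*theta**2/4); value = -1 + exp(9/16)

The substitution u = -5*theta**2/4 + theta/4 + 1 works: f is exactly (dF/du)*(du/dtheta) for that inner function.
F(theta) = -exp(1)*exp(theta/4)*exp(-5*theta**2/4) is an antiderivative of f.
Check: d/dtheta[-exp(1)*exp(theta/4)*exp(-5*theta**2/4)] = (10*exp(1)*theta*exp(theta/4) - exp(1)*exp(theta/4))*exp(-5*theta**2/4)/4, which equals f(theta).
F(1) = -1; F(-1/2) = -exp(9/16).
Integral = F(1) - F(-1/2) = -1 + exp(9/16).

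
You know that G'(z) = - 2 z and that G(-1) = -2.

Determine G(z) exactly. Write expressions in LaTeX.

Whatever form G(z) takes, its d/dz must return the stated G'(z).
A general antiderivative is - z^{2} + C.
The condition gives C = -2 - (-1) = -1.
So G(z) = - z^{2} - 1.
Check: d/dz[- z^{2} - 1] = - 2 z = G'(z).

G(z) = - z^{2} - 1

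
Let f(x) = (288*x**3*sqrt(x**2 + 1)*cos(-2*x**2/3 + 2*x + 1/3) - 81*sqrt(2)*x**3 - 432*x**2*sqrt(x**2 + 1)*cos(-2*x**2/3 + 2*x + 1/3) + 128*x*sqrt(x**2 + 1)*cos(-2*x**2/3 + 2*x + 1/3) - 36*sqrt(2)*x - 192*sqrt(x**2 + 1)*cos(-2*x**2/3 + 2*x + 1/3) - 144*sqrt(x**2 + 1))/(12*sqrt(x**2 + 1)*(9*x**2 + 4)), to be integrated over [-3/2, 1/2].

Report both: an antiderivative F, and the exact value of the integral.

Since d/dx undoes antidifferentiation here, F'(x) = f(x) is required of F(x).
F(x) = -3*sqrt(2*x**2 + 2)/4 - 2*sin(-2*x**2/3 + 2*x + 1/3) - 2*atan(3*x/2) is an antiderivative of f.
Check: d/dx[-3*sqrt(2*x**2 + 2)/4 - 2*sin(-2*x**2/3 + 2*x + 1/3) - 2*atan(3*x/2)] = (288*x**3*sqrt(x**2 + 1)*cos(-2*x**2/3 + 2*x + 1/3) - 81*sqrt(2)*x**3 - 432*x**2*sqrt(x**2 + 1)*cos(-2*x**2/3 + 2*x + 1/3) + 128*x*sqrt(x**2 + 1)*cos(-2*x**2/3 + 2*x + 1/3) - 36*sqrt(2)*x - 192*sqrt(x**2 + 1)*cos(-2*x**2/3 + 2*x + 1/3) - 144*sqrt(x**2 + 1))/(108*x**2*sqrt(x**2 + 1) + 48*sqrt(x**2 + 1)), which equals f(x).
F(1/2) = -2*sin(7/6) - 2*atan(3/4) - 3*sqrt(10)/8; F(-3/2) = -3*sqrt(26)/8 + 2*sin(25/6) + 2*atan(9/4).
Integral = F(1/2) - F(-3/2) = -2*atan(9/4) - 2*sin(7/6) - 2*atan(3/4) - 3*sqrt(10)/8 - 2*sin(25/6) + 3*sqrt(26)/8.

Antiderivative: F(x) = -3*sqrt(2*x**2 + 2)/4 - 2*sin(-2*x**2/3 + 2*x + 1/3) - 2*atan(3*x/2); value = -2*atan(9/4) - 2*sin(7/6) - 2*atan(3/4) - 3*sqrt(10)/8 - 2*sin(25/6) + 3*sqrt(26)/8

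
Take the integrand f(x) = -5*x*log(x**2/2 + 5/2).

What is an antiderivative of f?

An antiderivative is F(x) = -5*x**2*log(x**2 + 5)/2 + 5*x**2*log(2)/2 + 5*x**2/2 - 25*log(x**2 + 5)/2.

Whatever form F(x) takes, F'(x) = f(x) is non-negotiable.
Check: d/dx[-5*x**2*log(x**2 + 5)/2 + 5*x**2*log(2)/2 + 5*x**2/2 - 25*log(x**2 + 5)/2] = -5*x*log(x**2 + 5) + 5*x*log(2), which equals f(x).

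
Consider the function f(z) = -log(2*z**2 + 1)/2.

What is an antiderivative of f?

An antiderivative is F(z) = -z*log(2*z**2 + 1)/2 + z - sqrt(2)*atan(sqrt(2)*z)/2.

An antiderivative F(z) passes only if d/dz[F] lands on f(z) exactly.
Check: d/dz[-z*log(2*z**2 + 1)/2 + z - sqrt(2)*atan(sqrt(2)*z)/2] = -log(2*z**2 + 1)/2 = f(z).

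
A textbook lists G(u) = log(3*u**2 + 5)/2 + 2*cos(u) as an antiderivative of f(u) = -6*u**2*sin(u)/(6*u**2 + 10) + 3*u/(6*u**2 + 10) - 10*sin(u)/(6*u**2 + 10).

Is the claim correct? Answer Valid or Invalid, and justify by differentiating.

d/du[G] = (-6*u**2*sin(u) + 3*u - 10*sin(u))/(3*u**2 + 5)
d/du[G] - f(u) = (-6*u**2*sin(u) + 3*u - 10*sin(u))/(6*u**2 + 10) != 0.

Invalid: d/du[G] - f = (-6*u**2*sin(u) + 3*u - 10*sin(u))/(6*u**2 + 10), which is not 0.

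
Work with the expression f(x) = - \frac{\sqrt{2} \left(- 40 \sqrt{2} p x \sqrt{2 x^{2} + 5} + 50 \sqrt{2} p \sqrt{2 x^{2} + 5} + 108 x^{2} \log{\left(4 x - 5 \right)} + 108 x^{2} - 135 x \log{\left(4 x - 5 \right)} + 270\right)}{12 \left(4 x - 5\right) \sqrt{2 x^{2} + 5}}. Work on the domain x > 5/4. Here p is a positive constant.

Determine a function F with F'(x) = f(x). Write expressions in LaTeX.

An antiderivative is F(x) = \frac{5 p x}{3} - \frac{9 \sqrt{x^{2} + \frac{5}{2}} \log{\left(4 x - 5 \right)}}{4}.

A first test for any F(x): its x-derivative must equal f(x) identically.
Check: d/dx[\frac{5 p x}{3} - \frac{9 \sqrt{x^{2} + \frac{5}{2}} \log{\left(4 x - 5 \right)}}{4}] = \frac{40 \sqrt{2} p x \sqrt{2 x^{2} + 5} - 50 \sqrt{2} p \sqrt{2 x^{2} + 5} - 108 x^{2} \log{\left(4 x - 5 \right)} - 108 x^{2} + 135 x \log{\left(4 x - 5 \right)} - 270}{24 \sqrt{2} x \sqrt{2 x^{2} + 5} - 30 \sqrt{2} \sqrt{2 x^{2} + 5}}, which equals f(x).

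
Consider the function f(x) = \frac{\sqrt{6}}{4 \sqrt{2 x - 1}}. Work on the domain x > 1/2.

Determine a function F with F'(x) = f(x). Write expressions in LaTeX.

For F(x) to be correct the identity F'(x) - f(x) = 0 must hold.
Check: d/dx[\frac{\sqrt{3 x - \frac{3}{2}}}{2}] = \frac{\sqrt{6}}{4 \sqrt{2 x - 1}} = f(x).

An antiderivative is F(x) = \frac{\sqrt{3 x - \frac{3}{2}}}{2}.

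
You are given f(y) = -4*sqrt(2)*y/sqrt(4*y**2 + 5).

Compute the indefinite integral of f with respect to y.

The substitution u = 2*y**2 + 5/2 works: f is exactly (dF/du)*(du/dy) for that inner function.
Check: d/dy[-sqrt(2)*sqrt(4*y**2 + 5)] = -4*sqrt(2)*y/sqrt(4*y**2 + 5) = f(y).

F(y) = -sqrt(2)*sqrt(4*y**2 + 5) + C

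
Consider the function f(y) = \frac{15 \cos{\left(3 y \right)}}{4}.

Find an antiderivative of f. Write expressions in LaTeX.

Any candidate F(y) must reproduce f(y) exactly when differentiated.
Check: d/dy[\frac{5 \sin{\left(3 y \right)}}{4}] = \frac{15 \cos{\left(3 y \right)}}{4} = f(y).

An antiderivative is F(y) = \frac{5 \sin{\left(3 y \right)}}{4}.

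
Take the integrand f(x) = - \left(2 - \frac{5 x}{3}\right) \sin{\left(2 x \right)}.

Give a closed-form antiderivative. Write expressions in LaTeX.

An antiderivative is F(x) = - \frac{10 x \cos{\left(2 x \right)} - 5 \sin{\left(2 x \right)} - 12 \cos{\left(2 x \right)}}{12}.

Whatever form F(x) takes, F'(x) = f(x) is non-negotiable.
Check: d/dx[- \frac{10 x \cos{\left(2 x \right)} - 5 \sin{\left(2 x \right)} - 12 \cos{\left(2 x \right)}}{12}] = \frac{5 x \sin{\left(2 x \right)}}{3} - 2 \sin{\left(2 x \right)}, which equals f(x).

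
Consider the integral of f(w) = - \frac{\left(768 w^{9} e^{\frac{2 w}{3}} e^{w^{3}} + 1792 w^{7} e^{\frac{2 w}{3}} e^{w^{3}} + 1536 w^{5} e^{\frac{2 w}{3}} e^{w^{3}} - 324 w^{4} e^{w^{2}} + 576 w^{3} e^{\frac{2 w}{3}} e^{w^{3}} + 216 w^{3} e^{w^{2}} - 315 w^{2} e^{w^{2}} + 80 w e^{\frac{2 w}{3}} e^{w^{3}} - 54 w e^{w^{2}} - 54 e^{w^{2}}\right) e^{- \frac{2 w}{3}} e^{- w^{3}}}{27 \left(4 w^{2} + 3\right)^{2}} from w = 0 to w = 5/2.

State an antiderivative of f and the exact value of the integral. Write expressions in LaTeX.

Antiderivative: F(w) = - \frac{2 \left(2 w^{2} + 1\right)^{4} + 27 e^{- w^{3} + w^{2} - \frac{2 w}{3}}}{27 \left(4 w^{2} + 3\right)}; value = - \frac{1587827}{18144} - \frac{1}{28 e^{\frac{265}{24}}}

Recognize the product-rule pattern: f = u'v + uv' with u = - \frac{1}{2 w^{2} + \frac{3}{2}}, v = 3 \left(\frac{2 w^{2}}{3} + \frac{1}{3}\right)^{4} + \frac{e^{- w^{3} + w^{2} - \frac{2 w}{3}}}{2}, so integration by parts undoes it.
F(w) = - \frac{2 \left(2 w^{2} + 1\right)^{4} + 27 e^{- w^{3} + w^{2} - \frac{2 w}{3}}}{27 \left(4 w^{2} + 3\right)} is an antiderivative of f.
Check: d/dw[- \frac{2 \left(2 w^{2} + 1\right)^{4} + 27 e^{- w^{3} + w^{2} - \frac{2 w}{3}}}{27 \left(4 w^{2} + 3\right)}] = \frac{- 768 w^{9} - 1792 w^{7} - 1536 w^{5} + 324 w^{4} e^{- \frac{2 w}{3}} e^{w^{2}} e^{- w^{3}} - 576 w^{3} - 216 w^{3} e^{- \frac{2 w}{3}} e^{w^{2}} e^{- w^{3}} + 315 w^{2} e^{- \frac{2 w}{3}} e^{w^{2}} e^{- w^{3}} - 80 w + 54 w e^{- \frac{2 w}{3}} e^{w^{2}} e^{- w^{3}} + 54 e^{- \frac{2 w}{3}} e^{w^{2}} e^{- w^{3}}}{432 w^{4} + 648 w^{2} + 243}, which equals f(w).
F(5/2) = - \frac{19683}{224} - \frac{1}{28 e^{\frac{265}{24}}}; F(0) = - \frac{29}{81}.
Integral = F(5/2) - F(0) = - \frac{1587827}{18144} - \frac{1}{28 e^{\frac{265}{24}}}.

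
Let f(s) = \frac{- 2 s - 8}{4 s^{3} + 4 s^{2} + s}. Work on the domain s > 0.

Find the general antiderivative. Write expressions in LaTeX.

The denominator factors as s \left(2 s + 1\right)^{2}; partial fractions split f into directly integrable pieces: \frac{16}{2 s + 1} + \frac{14}{\left(2 s + 1\right)^{2}} - \frac{8}{s}.
Check: d/ds[\frac{- 16 s \log{\left(s \right)} + 16 s \log{\left(s + \frac{1}{2} \right)} - 8 \log{\left(s \right)} + 8 \log{\left(s + \frac{1}{2} \right)} - 7}{2 s + 1}] = \frac{- 2 s - 8}{4 s^{3} + 4 s^{2} + s} = f(s).

F(s) = \frac{- 16 s \log{\left(s \right)} + 16 s \log{\left(s + \frac{1}{2} \right)} - 8 \log{\left(s \right)} + 8 \log{\left(s + \frac{1}{2} \right)} - 7}{2 s + 1} + C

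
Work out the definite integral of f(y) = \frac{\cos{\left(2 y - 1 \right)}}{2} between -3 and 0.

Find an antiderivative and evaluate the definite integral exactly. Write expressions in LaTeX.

A candidate is checked by its d/dy: the result must match f(y).
F(y) = \frac{\sin{\left(2 y - 1 \right)}}{4} is an antiderivative of f.
Check: d/dy[\frac{\sin{\left(2 y - 1 \right)}}{4}] = \frac{\cos{\left(2 y - 1 \right)}}{2} = f(y).
F(0) = - \frac{\sin{\left(1 \right)}}{4}; F(-3) = - \frac{\sin{\left(7 \right)}}{4}.
Integral = F(0) - F(-3) = - \frac{\sin{\left(1 \right)}}{4} + \frac{\sin{\left(7 \right)}}{4}.

Antiderivative: F(y) = \frac{\sin{\left(2 y - 1 \right)}}{4}; value = - \frac{\sin{\left(1 \right)}}{4} + \frac{\sin{\left(7 \right)}}{4}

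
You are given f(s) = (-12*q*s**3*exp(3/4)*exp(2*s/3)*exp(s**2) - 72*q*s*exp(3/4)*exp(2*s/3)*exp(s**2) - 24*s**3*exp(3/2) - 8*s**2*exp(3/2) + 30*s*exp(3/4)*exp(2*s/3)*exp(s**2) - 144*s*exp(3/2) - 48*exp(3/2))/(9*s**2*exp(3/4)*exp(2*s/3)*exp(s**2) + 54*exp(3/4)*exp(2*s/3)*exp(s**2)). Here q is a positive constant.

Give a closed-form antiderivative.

An antiderivative is F(s) = -2*q*s**2/3 + 4*exp(-s**2 - 2*s/3 + 3/4)/3 + 5*log(s**2/2 + 3)/3.

A candidate is checked by its d/ds: the result must match f(s).
Check: d/ds[-2*q*s**2/3 + 4*exp(-s**2 - 2*s/3 + 3/4)/3 + 5*log(s**2/2 + 3)/3] = (-12*q*s**3*exp(-3/4)*exp(2*s/3)*exp(s**2) - 72*q*s*exp(-3/4)*exp(2*s/3)*exp(s**2) - 24*s**3 - 8*s**2 + 30*s*exp(-3/4)*exp(2*s/3)*exp(s**2) - 144*s - 48)/(9*s**2*exp(-3/4)*exp(2*s/3)*exp(s**2) + 54*exp(-3/4)*exp(2*s/3)*exp(s**2)), which equals f(s).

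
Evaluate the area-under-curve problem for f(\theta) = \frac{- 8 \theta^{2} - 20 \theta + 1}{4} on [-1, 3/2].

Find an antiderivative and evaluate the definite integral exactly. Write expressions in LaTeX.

A first test for any F(\theta): its \theta-derivative must equal f(\theta) identically.
F(\theta) = \frac{\theta \left(- 8 \theta^{2} - 30 \theta + 3\right)}{12} is an antiderivative of f.
Check: d/d\theta[\frac{\theta \left(- 8 \theta^{2} - 30 \theta + 3\right)}{12}] = - 2 \theta^{2} - 5 \theta + \frac{1}{4}, which equals f(\theta).
F(3/2) = - \frac{15}{2}; F(-1) = - \frac{25}{12}.
Integral = F(3/2) - F(-1) = - \frac{65}{12}.

Antiderivative: F(\theta) = \frac{\theta \left(- 8 \theta^{2} - 30 \theta + 3\right)}{12}; value = - \frac{65}{12}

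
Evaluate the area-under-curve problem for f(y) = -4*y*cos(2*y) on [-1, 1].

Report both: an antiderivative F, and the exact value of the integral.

A first test for any F(y): its y-derivative must equal f(y) identically.
F(y) = -2*y*sin(2*y) - cos(2*y) is an antiderivative of f.
Check: d/dy[-2*y*sin(2*y) - cos(2*y)] = -4*y*cos(2*y) = f(y).
F(1) = -2*sin(2) - cos(2); F(-1) = -2*sin(2) - cos(2).
Integral = F(1) - F(-1) = 0.

Antiderivative: F(y) = -2*y*sin(2*y) - cos(2*y); value = 0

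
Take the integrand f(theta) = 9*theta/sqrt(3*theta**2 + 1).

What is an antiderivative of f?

An antiderivative is F(theta) = 3*sqrt(3*theta**2 + 1).

The substitution u = 3*theta**2 + 1 works: f is exactly (dF/du)*(du/dtheta) for that inner function.
Check: d/dtheta[3*sqrt(3*theta**2 + 1)] = 9*theta/sqrt(3*theta**2 + 1) = f(theta).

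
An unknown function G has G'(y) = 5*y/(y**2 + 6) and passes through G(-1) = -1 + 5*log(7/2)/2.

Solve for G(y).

G(y) = 5*log(y**2/2 + 3)/2 - 1

G'(y) matches the chain-rule pattern g'(h)*h' with inner function h(y) = y**2/2 + 3; substituting u = h(y) collapses the integral.
A general antiderivative is 5*log(y**2/2 + 3)/2 + C.
The condition gives C = -1 + 5*log(7/2)/2 - (5*log(7/2)/2) = -1.
So G(y) = 5*log(y**2/2 + 3)/2 - 1.
Check: d/dy[5*log(y**2/2 + 3)/2 - 1] = 5*y/(y**2 + 6) = G'(y).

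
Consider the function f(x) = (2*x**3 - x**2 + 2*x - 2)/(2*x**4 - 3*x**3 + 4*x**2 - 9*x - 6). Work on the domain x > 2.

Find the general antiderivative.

F(x) = 2*log(x - 2)/5 + 14*log(x + 1/2)/65 + 5*log(x**2 + 3)/26 + 4*sqrt(3)*atan(sqrt(3)*x/3)/39 + C

The denominator factors as (x - 2)*(2*x + 1)*(x**2 + 3); partial fractions split f into directly integrable pieces: (5*x + 4)/(13*(x**2 + 3)) + 28/(65*(2*x + 1)) + 2/(5*(x - 2)).
Check: d/dx[2*log(x - 2)/5 + 14*log(x + 1/2)/65 + 5*log(x**2 + 3)/26 + 4*sqrt(3)*atan(sqrt(3)*x/3)/39] = (2*x**3 - x**2 + 2*x - 2)/(2*x**4 - 3*x**3 + 4*x**2 - 9*x - 6) = f(x).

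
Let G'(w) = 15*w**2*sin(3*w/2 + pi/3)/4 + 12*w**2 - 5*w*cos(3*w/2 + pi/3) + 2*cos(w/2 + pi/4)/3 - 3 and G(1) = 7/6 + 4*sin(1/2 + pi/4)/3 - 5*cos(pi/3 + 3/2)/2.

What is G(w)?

G(w) = (24*w**3 - 15*w**2*cos(3*w/2 + pi/3) - 18*w + 8*sin(w/2 + pi/4) + 1)/6

The integrand splits into summands that can be handled one at a time.
A general antiderivative is 4*w**3 - 5*w**2*cos(3*w/2 + pi/3)/2 - 3*w + 4*sin(w/2 + pi/4)/3 - 1/3 + C.
The condition gives C = 7/6 + 4*sin(1/2 + pi/4)/3 - 5*cos(pi/3 + 3/2)/2 - (2/3 + 4*sin(1/2 + pi/4)/3 - 5*cos(pi/3 + 3/2)/2) = 1/2.
So G(w) = (24*w**3 - 15*w**2*cos(3*w/2 + pi/3) - 18*w + 8*sin(w/2 + pi/4) + 1)/6.
Check: d/dw[(24*w**3 - 15*w**2*cos(3*w/2 + pi/3) - 18*w + 8*sin(w/2 + pi/4) + 1)/6] = 15*w**2*sin(3*w/2 + pi/3)/4 + 12*w**2 - 5*w*cos(3*w/2 + pi/3) + 2*cos(w/2 + pi/4)/3 - 3 = G'(w).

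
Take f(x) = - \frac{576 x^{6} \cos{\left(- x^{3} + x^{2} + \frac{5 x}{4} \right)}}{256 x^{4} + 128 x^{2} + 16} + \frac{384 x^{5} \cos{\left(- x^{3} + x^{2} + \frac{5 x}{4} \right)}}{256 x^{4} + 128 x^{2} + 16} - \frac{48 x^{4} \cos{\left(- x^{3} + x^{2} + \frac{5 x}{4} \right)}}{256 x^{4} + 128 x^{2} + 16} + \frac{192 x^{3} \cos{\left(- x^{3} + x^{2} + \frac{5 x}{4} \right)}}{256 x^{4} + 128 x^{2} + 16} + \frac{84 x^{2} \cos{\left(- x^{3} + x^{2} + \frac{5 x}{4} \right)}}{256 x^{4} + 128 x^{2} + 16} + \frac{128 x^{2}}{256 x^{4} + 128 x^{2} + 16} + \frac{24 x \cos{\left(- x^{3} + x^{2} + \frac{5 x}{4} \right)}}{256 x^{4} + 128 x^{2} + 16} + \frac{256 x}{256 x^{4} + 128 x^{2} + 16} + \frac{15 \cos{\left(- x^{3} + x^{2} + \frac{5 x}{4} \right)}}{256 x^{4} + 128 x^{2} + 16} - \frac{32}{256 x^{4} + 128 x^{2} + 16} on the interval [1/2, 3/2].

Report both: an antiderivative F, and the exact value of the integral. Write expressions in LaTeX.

Integrate term by term and add the pieces.
F(x) = \frac{- x - 1}{2 x^{2} + \frac{1}{2}} + \frac{3 \sin{\left(- x^{3} + x^{2} + \frac{5 x}{4} \right)}}{4} is an antiderivative of f.
Check: d/dx[\frac{- x - 1}{2 x^{2} + \frac{1}{2}} + \frac{3 \sin{\left(- x^{3} + x^{2} + \frac{5 x}{4} \right)}}{4}] = \frac{- 576 x^{6} \cos{\left(- x^{3} + x^{2} + \frac{5 x}{4} \right)} + 384 x^{5} \cos{\left(- x^{3} + x^{2} + \frac{5 x}{4} \right)} - 48 x^{4} \cos{\left(- x^{3} + x^{2} + \frac{5 x}{4} \right)} + 192 x^{3} \cos{\left(- x^{3} + x^{2} + \frac{5 x}{4} \right)} + 84 x^{2} \cos{\left(- x^{3} + x^{2} + \frac{5 x}{4} \right)} + 128 x^{2} + 24 x \cos{\left(- x^{3} + x^{2} + \frac{5 x}{4} \right)} + 256 x + 15 \cos{\left(- x^{3} + x^{2} + \frac{5 x}{4} \right)} - 32}{256 x^{4} + 128 x^{2} + 16}, which equals f(x).
F(3/2) = - \frac{1}{2} + \frac{3 \sin{\left(\frac{3}{4} \right)}}{4}; F(1/2) = - \frac{3}{2} + \frac{3 \sin{\left(\frac{3}{4} \right)}}{4}.
Integral = F(3/2) - F(1/2) = 1.

Antiderivative: F(x) = \frac{- x - 1}{2 x^{2} + \frac{1}{2}} + \frac{3 \sin{\left(- x^{3} + x^{2} + \frac{5 x}{4} \right)}}{4}; value = 1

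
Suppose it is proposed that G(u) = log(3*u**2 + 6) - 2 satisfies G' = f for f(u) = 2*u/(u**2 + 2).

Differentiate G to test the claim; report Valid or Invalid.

d/du[G] = 2*u/(u**2 + 2)
This equals f(u) exactly, so the claim holds.

Valid: G'(u) = f(u).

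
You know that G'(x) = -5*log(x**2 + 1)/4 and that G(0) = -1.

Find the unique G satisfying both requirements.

Whatever form G(x) takes, its d/dx must return the stated G'(x).
A general antiderivative is -5*x*log(x**2 + 1)/4 + 5*x/2 - 5*atan(x)/2 + C.
The condition gives C = -1 - (0) = -1.
So G(x) = (-5*x*log(x**2 + 1) + 10*x - 10*atan(x) - 4)/4.
Check: d/dx[(-5*x*log(x**2 + 1) + 10*x - 10*atan(x) - 4)/4] = -5*log(x**2 + 1)/4 = G'(x).

G(x) = (-5*x*log(x**2 + 1) + 10*x - 10*atan(x) - 4)/4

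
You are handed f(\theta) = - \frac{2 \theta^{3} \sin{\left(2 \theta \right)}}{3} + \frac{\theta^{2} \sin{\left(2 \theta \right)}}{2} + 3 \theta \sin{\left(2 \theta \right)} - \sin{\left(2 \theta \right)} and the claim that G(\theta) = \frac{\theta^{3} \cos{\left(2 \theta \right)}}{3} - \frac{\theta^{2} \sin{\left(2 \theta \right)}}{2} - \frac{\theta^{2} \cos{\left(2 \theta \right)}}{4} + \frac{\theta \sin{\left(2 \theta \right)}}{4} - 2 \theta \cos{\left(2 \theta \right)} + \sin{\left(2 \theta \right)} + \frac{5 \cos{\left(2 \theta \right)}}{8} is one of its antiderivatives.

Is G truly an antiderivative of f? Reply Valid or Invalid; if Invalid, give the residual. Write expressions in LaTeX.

d/d\theta[G] = - \frac{2 \theta^{3} \sin{\left(2 \theta \right)}}{3} + \frac{\theta^{2} \sin{\left(2 \theta \right)}}{2} + 3 \theta \sin{\left(2 \theta \right)} - \sin{\left(2 \theta \right)}
This equals f(\theta) exactly, so the claim holds.

Valid: G'(\theta) = f(\theta).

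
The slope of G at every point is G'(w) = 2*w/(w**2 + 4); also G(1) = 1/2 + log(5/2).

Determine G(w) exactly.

G(w) = log(w**2/2 + 2) + 1/2

The substitution u = w**2/2 + 2 works: G'(w) is exactly (dG/du)*(du/dw) for that inner function.
A general antiderivative is log(w**2/2 + 2) + C.
The condition gives C = 1/2 + log(5/2) - (log(5/2)) = 1/2.
So G(w) = log(w**2/2 + 2) + 1/2.
Check: d/dw[log(w**2/2 + 2) + 1/2] = 2*w/(w**2 + 4) = G'(w).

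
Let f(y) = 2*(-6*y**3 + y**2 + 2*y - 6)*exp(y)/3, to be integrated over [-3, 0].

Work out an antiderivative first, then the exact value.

Antiderivative: F(y) = (-12*y**3 + 38*y**2 - 72*y + 60)*exp(y)/3; value = 20 - 314*exp(-3)

Recognize the product-rule pattern: f = u'v + uv' with u = -4*y**3 + 38*y**2/3 - 24*y + 20, v = exp(y), so integration by parts undoes it.
F(y) = (-12*y**3 + 38*y**2 - 72*y + 60)*exp(y)/3 is an antiderivative of f.
Check: d/dy[(-12*y**3 + 38*y**2 - 72*y + 60)*exp(y)/3] = -4*y**3*exp(y) + 2*y**2*exp(y)/3 + 4*y*exp(y)/3 - 4*exp(y), which equals f(y).
F(0) = 20; F(-3) = 314*exp(-3).
Integral = F(0) - F(-3) = 20 - 314*exp(-3).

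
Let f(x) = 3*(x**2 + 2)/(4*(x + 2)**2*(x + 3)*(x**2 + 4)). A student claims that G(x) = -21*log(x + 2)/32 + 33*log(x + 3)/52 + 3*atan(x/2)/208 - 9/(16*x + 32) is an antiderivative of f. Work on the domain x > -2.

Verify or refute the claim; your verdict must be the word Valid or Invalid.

d/dx[G] = (-9*x**4 - 63*x**3 + 168*x**2 - 108*x + 624)/(416*x**5 + 2912*x**4 + 8320*x**3 + 16640*x**2 + 26624*x + 19968)
d/dx[G] - f(x) = -9*x/(416*x**2 + 1664) != 0.

Invalid: d/dx[G] - f = -9*x/(416*x**2 + 1664), which is not 0.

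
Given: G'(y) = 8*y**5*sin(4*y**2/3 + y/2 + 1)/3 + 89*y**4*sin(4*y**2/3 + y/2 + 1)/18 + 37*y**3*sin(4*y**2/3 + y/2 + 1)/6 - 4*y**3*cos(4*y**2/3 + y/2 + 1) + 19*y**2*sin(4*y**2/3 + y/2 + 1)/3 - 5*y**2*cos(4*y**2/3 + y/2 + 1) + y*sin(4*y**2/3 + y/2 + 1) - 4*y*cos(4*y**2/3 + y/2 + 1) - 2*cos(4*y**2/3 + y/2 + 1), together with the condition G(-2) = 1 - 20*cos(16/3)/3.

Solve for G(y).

G'(y) has the shape u'v + uv' for u = -y**4 - 5*y**3/3 - 2*y**2 - 2*y and v = cos(4*y**2/3 + y/2 + 1) — it is the derivative of the product u*v.
A general antiderivative is (-y**4 - 5*y**3/3 - 2*y**2 - 2*y)*cos(4*y**2/3 + y/2 + 1) + C.
The condition gives C = 1 - 20*cos(16/3)/3 - (-20*cos(16/3)/3) = 1.
So G(y) = -y**4*cos(4*y**2/3 + y/2 + 1) - 5*y**3*cos(4*y**2/3 + y/2 + 1)/3 - 2*y**2*cos(4*y**2/3 + y/2 + 1) - 2*y*cos(4*y**2/3 + y/2 + 1) + 1.
Check: d/dy[-y**4*cos(4*y**2/3 + y/2 + 1) - 5*y**3*cos(4*y**2/3 + y/2 + 1)/3 - 2*y**2*cos(4*y**2/3 + y/2 + 1) - 2*y*cos(4*y**2/3 + y/2 + 1) + 1] = 8*y**5*sin(4*y**2/3 + y/2 + 1)/3 + 89*y**4*sin(4*y**2/3 + y/2 + 1)/18 + 37*y**3*sin(4*y**2/3 + y/2 + 1)/6 - 4*y**3*cos(4*y**2/3 + y/2 + 1) + 19*y**2*sin(4*y**2/3 + y/2 + 1)/3 - 5*y**2*cos(4*y**2/3 + y/2 + 1) + y*sin(4*y**2/3 + y/2 + 1) - 4*y*cos(4*y**2/3 + y/2 + 1) - 2*cos(4*y**2/3 + y/2 + 1) = G'(y).

G(y) = -y**4*cos(4*y**2/3 + y/2 + 1) - 5*y**3*cos(4*y**2/3 + y/2 + 1)/3 - 2*y**2*cos(4*y**2/3 + y/2 + 1) - 2*y*cos(4*y**2/3 + y/2 + 1) + 1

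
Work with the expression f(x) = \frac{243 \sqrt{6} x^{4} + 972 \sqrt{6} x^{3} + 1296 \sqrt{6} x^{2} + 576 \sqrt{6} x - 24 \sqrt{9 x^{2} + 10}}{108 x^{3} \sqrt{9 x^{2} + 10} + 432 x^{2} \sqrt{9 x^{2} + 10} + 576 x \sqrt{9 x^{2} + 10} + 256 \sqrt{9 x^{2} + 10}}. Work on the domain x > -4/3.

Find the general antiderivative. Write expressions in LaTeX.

F(x) = \frac{9 \sqrt{6} x^{2} \sqrt{9 x^{2} + 10} + 24 \sqrt{6} x \sqrt{9 x^{2} + 10} + 16 \sqrt{6} \sqrt{9 x^{2} + 10} + 4}{36 x^{2} + 96 x + 64} + C

A first test for any F(x): its x-derivative must equal f(x) identically.
Check: d/dx[\frac{9 \sqrt{6} x^{2} \sqrt{9 x^{2} + 10} + 24 \sqrt{6} x \sqrt{9 x^{2} + 10} + 16 \sqrt{6} \sqrt{9 x^{2} + 10} + 4}{36 x^{2} + 96 x + 64}] = \frac{243 \sqrt{6} x^{4} + 972 \sqrt{6} x^{3} + 1296 \sqrt{6} x^{2} + 576 \sqrt{6} x - 24 \sqrt{9 x^{2} + 10}}{108 x^{3} \sqrt{9 x^{2} + 10} + 432 x^{2} \sqrt{9 x^{2} + 10} + 576 x \sqrt{9 x^{2} + 10} + 256 \sqrt{9 x^{2} + 10}} = f(x).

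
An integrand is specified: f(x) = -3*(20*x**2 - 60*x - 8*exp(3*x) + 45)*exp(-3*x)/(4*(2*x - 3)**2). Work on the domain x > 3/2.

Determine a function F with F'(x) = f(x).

A first test for any F(x): its x-derivative must equal f(x) identically.
Check: d/dx[5*exp(-3*x)/4 - 3/(2*x - 3)] = (-60*x**2 + 180*x + 24*exp(3*x) - 135)/(16*x**2*exp(3*x) - 48*x*exp(3*x) + 36*exp(3*x)), which equals f(x).

An antiderivative is F(x) = 5*exp(-3*x)/4 - 3/(2*x - 3).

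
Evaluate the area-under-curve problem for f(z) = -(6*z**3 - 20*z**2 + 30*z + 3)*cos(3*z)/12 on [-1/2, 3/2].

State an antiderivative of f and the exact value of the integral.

Antiderivative: F(z) = (-54*z**3*sin(3*z) + 180*z**2*sin(3*z) - 54*z**2*cos(3*z) - 234*z*sin(3*z) + 120*z*cos(3*z) - 67*sin(3*z) - 78*cos(3*z))/324; value = -13*cos(9/2)/216 + 101*cos(3/2)/216 + 407*sin(3/2)/1296 - 781*sin(9/2)/1296

A candidate is checked by its d/dz: the result must match f(z).
F(z) = (-54*z**3*sin(3*z) + 180*z**2*sin(3*z) - 54*z**2*cos(3*z) - 234*z*sin(3*z) + 120*z*cos(3*z) - 67*sin(3*z) - 78*cos(3*z))/324 is an antiderivative of f.
Check: d/dz[(-54*z**3*sin(3*z) + 180*z**2*sin(3*z) - 54*z**2*cos(3*z) - 234*z*sin(3*z) + 120*z*cos(3*z) - 67*sin(3*z) - 78*cos(3*z))/324] = -z**3*cos(3*z)/2 + 5*z**2*cos(3*z)/3 - 5*z*cos(3*z)/2 - cos(3*z)/4, which equals f(z).
F(3/2) = -13*cos(9/2)/216 - 781*sin(9/2)/1296; F(-1/2) = -407*sin(3/2)/1296 - 101*cos(3/2)/216.
Integral = F(3/2) - F(-1/2) = -13*cos(9/2)/216 + 101*cos(3/2)/216 + 407*sin(3/2)/1296 - 781*sin(9/2)/1296.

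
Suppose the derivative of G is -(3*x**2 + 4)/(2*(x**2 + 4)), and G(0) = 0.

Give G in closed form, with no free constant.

A candidate passes only if d/dx[G] lands on the given G'(x) exactly.
A general antiderivative is -3*x/2 + 2*atan(x/2) + C.
The condition gives C = 0 - (0) = 0.
So G(x) = -3*x/2 + 2*atan(x/2).
Check: d/dx[-3*x/2 + 2*atan(x/2)] = (-3*x**2 - 4)/(2*x**2 + 8), which equals G'(x).

G(x) = -3*x/2 + 2*atan(x/2)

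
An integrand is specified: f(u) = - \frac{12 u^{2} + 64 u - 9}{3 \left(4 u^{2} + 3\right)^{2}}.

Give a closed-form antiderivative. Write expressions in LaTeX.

f has the shape v'r + vr' for v = \frac{1}{2 u^{2} + \frac{3}{2}} and r = \frac{u}{2} + \frac{4}{3} — it is the derivative of the product v*r.
Check: d/du[\frac{3 u + 8}{12 u^{2} + 9}] = \frac{- 12 u^{2} - 64 u + 9}{48 u^{4} + 72 u^{2} + 27}, which equals f(u).

An antiderivative is F(u) = \frac{3 u + 8}{12 u^{2} + 9}.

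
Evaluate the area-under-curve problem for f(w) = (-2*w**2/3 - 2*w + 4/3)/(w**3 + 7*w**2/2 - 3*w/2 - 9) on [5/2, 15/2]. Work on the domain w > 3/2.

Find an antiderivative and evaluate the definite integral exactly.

Antiderivative: F(w) = -38*log(w - 3/2)/189 - 16*log(w + 2)/21 + 8*log(w + 3)/27; value = -16*log(19/2)/21 - 8*log(11/2)/27 - 38*log(6)/189 + 8*log(21/2)/27 + 16*log(9/2)/21

The denominator factors as 3*(w + 2)*(w + 3)*(2*w - 3); partial fractions split f into directly integrable pieces: -76/(189*(2*w - 3)) + 8/(27*(w + 3)) - 16/(21*(w + 2)).
F(w) = -38*log(w - 3/2)/189 - 16*log(w + 2)/21 + 8*log(w + 3)/27 is an antiderivative of f.
Check: d/dw[-38*log(w - 3/2)/189 - 16*log(w + 2)/21 + 8*log(w + 3)/27] = (-4*w**2 - 12*w + 8)/(6*w**3 + 21*w**2 - 9*w - 54), which equals f(w).
F(15/2) = -16*log(19/2)/21 - 38*log(6)/189 + 8*log(21/2)/27; F(5/2) = -16*log(9/2)/21 + 8*log(11/2)/27.
Integral = F(15/2) - F(5/2) = -16*log(19/2)/21 - 8*log(11/2)/27 - 38*log(6)/189 + 8*log(21/2)/27 + 16*log(9/2)/21.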